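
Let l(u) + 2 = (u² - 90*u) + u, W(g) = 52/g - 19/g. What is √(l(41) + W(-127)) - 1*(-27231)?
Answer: 27231 + I*√31778321/127 ≈ 27231.0 + 44.388*I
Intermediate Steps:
W(g) = 33/g
l(u) = -2 + u² - 89*u (l(u) = -2 + ((u² - 90*u) + u) = -2 + (u² - 89*u) = -2 + u² - 89*u)
√(l(41) + W(-127)) - 1*(-27231) = √((-2 + 41² - 89*41) + 33/(-127)) - 1*(-27231) = √((-2 + 1681 - 3649) + 33*(-1/127)) + 27231 = √(-1970 - 33/127) + 27231 = √(-250223/127) + 27231 = I*√31778321/127 + 27231 = 27231 + I*√31778321/127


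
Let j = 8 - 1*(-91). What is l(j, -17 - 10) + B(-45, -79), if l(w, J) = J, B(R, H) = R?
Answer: -72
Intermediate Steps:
j = 99 (j = 8 + 91 = 99)
l(j, -17 - 10) + B(-45, -79) = (-17 - 10) - 45 = -27 - 45 = -72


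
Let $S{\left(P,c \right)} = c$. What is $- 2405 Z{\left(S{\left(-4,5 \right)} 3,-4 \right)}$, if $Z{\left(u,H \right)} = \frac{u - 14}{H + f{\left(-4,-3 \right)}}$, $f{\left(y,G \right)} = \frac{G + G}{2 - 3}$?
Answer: $- \frac{2405}{2} \approx -1202.5$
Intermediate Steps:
$f{\left(y,G \right)} = - 2 G$ ($f{\left(y,G \right)} = \frac{2 G}{-1} = 2 G \left(-1\right) = - 2 G$)
$Z{\left(u,H \right)} = \frac{-14 + u}{6 + H}$ ($Z{\left(u,H \right)} = \frac{u - 14}{H - -6} = \frac{-14 + u}{H + 6} = \frac{-14 + u}{6 + H}$)
$- 2405 Z{\left(S{\left(-4,5 \right)} 3,-4 \right)} = - 2405 \frac{-14 + 5 \cdot 3}{6 - 4} = - 2405 \frac{-14 + 15}{2} = - 2405 \cdot \frac{1}{2} \cdot 1 = \left(-2405\right) \frac{1}{2} = - \frac{2405}{2}$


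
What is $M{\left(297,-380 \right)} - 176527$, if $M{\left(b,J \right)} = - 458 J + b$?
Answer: $-2190$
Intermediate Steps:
$M{\left(b,J \right)} = b - 458 J$
$M{\left(297,-380 \right)} - 176527 = \left(297 - -174040\right) - 176527 = \left(297 + 174040\right) - 176527 = 174337 - 176527 = -2190$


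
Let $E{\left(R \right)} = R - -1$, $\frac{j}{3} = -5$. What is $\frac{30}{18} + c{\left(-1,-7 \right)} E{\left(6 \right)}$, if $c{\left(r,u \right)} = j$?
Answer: $- \frac{310}{3} \approx -103.33$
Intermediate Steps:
$j = -15$ ($j = 3 \left(-5\right) = -15$)
$c{\left(r,u \right)} = -15$
$E{\left(R \right)} = 1 + R$ ($E{\left(R \right)} = R + 1 = 1 + R$)
$\frac{30}{18} + c{\left(-1,-7 \right)} E{\left(6 \right)} = \frac{30}{18} - 15 \left(1 + 6\right) = 30 \cdot \frac{1}{18} - 105 = \frac{5}{3} - 105 = - \frac{310}{3}$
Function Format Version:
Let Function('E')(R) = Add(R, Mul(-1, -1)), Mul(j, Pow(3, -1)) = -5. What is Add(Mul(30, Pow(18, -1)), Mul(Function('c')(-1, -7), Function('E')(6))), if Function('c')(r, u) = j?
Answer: Rational(-310, 3) ≈ -103.33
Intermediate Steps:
j = -15 (j = Mul(3, -5) = -15)
Function('c')(r, u) = -15
Function('E')(R) = Add(1, R) (Function('E')(R) = Add(R, 1) = Add(1, R))
Add(Mul(30, Pow(18, -1)), Mul(Function('c')(-1, -7), Function('E')(6))) = Add(Mul(30, Pow(18, -1)), Mul(-15, Add(1, 6))) = Add(Mul(30, Rational(1, 18)), Mul(-15, 7)) = Add(Rational(5, 3), -105) = Rational(-310, 3)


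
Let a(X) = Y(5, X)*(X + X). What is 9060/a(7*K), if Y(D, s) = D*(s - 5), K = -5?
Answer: 453/700 ≈ 0.64714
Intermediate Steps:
Y(D, s) = D*(-5 + s)
a(X) = 2*X*(-25 + 5*X) (a(X) = (5*(-5 + X))*(X + X) = (-25 + 5*X)*(2*X) = 2*X*(-25 + 5*X))
9060/a(7*K) = 9060/((10*(7*(-5))*(-5 + 7*(-5)))) = 9060/((10*(-35)*(-5 - 35))) = 9060/((10*(-35)*(-40))) = 9060/14000 = 9060*(1/14000) = 453/700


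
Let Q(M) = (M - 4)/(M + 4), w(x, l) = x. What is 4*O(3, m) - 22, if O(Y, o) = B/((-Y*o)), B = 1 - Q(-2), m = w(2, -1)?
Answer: -74/3 ≈ -24.667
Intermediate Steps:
Q(M) = (-4 + M)/(4 + M)
m = 2
B = 4 (B = 1 - (-4 - 2)/(4 - 2) = 1 - (-6)/2 = 1 - 1*(-3) = 1 + 3 = 4)
O(Y, o) = -4/(Y*o) (O(Y, o) = 4/((-Y*o)) = 4*(-1/(Y*o)) = -4/(Y*o))
4*O(3, m) - 22 = 4*(-4/(3*2)) - 22 = 4*(-4*1/3*1/2) - 22 = 4*(-2/3) - 22 = -8/3 - 22 = -74/3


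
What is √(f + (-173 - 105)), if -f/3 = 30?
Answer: 4*I*√23 ≈ 19.183*I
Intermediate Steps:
f = -90 (f = -3*30 = -90)
√(f + (-173 - 105)) = √(-90 + (-173 - 105)) = √(-90 - 278) = √(-368) = 4*I*√23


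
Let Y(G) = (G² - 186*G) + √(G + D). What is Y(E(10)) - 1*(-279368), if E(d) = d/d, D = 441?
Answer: 279183 + √442 ≈ 2.7920e+5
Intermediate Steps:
E(d) = 1
Y(G) = G² + √(441 + G) - 186*G (Y(G) = (G² - 186*G) + √(G + 441) = (G² - 186*G) + √(441 + G) = G² + √(441 + G) - 186*G)
Y(E(10)) - 1*(-279368) = (1² + √(441 + 1) - 186*1) - 1*(-279368) = (1 + √442 - 186) + 279368 = (-185 + √442) + 279368 = 279183 + √442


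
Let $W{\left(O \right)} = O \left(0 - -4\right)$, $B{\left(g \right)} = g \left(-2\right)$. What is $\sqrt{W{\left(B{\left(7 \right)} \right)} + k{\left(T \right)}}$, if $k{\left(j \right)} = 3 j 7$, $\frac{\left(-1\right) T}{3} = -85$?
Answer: $\sqrt{5299} \approx 72.794$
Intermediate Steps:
$B{\left(g \right)} = - 2 g$
$T = 255$ ($T = \left(-3\right) \left(-85\right) = 255$)
$W{\left(O \right)} = 4 O$ ($W{\left(O \right)} = O \left(0 + 4\right) = O 4 = 4 O$)
$k{\left(j \right)} = 21 j$
$\sqrt{W{\left(B{\left(7 \right)} \right)} + k{\left(T \right)}} = \sqrt{4 \left(\left(-2\right) 7\right) + 21 \cdot 255} = \sqrt{4 \left(-14\right) + 5355} = \sqrt{-56 + 5355} = \sqrt{5299}$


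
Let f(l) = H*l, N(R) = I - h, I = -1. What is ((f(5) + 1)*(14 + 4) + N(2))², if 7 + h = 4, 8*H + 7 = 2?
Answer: 21025/16 ≈ 1314.1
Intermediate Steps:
H = -5/8 (H = -7/8 + (⅛)*2 = -7/8 + ¼ = -5/8 ≈ -0.62500)
h = -3 (h = -7 + 4 = -3)
N(R) = 2 (N(R) = -1 - 1*(-3) = -1 + 3 = 2)
f(l) = -5*l/8
((f(5) + 1)*(14 + 4) + N(2))² = ((-5/8*5 + 1)*(14 + 4) + 2)² = ((-25/8 + 1)*18 + 2)² = (-17/8*18 + 2)² = (-153/4 + 2)² = (-145/4)² = 21025/16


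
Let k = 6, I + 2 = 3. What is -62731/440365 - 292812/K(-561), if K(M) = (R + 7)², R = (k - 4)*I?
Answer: -42983079197/11889855 ≈ -3615.1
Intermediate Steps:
I = 1 (I = -2 + 3 = 1)
R = 2 (R = (6 - 4)*1 = 2*1 = 2)
K(M) = 81 (K(M) = (2 + 7)² = 9² = 81)
-62731/440365 - 292812/K(-561) = -62731/440365 - 292812/81 = -62731*1/440365 - 292812*1/81 = -62731/440365 - 97604/27 = -42983079197/11889855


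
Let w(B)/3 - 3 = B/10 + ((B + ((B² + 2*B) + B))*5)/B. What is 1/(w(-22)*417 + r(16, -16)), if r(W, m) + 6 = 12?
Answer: -5/557916 ≈ -8.9619e-6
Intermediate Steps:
r(W, m) = 6 (r(W, m) = -6 + 12 = 6)
w(B) = 9 + 3*B/10 + 3*(5*B² + 20*B)/B (w(B) = 9 + 3*(B/10 + ((B + ((B² + 2*B) + B))*5)/B) = 9 + 3*(B*(⅒) + ((B + (B² + 3*B))*5)/B) = 9 + 3*(B/10 + ((B² + 4*B)*5)/B) = 9 + 3*(B/10 + (5*B² + 20*B)/B) = 9 + (3*B/10 + 3*(5*B² + 20*B)/B) = 9 + 3*B/10 + 3*(5*B² + 20*B)/B)
1/(w(-22)*417 + r(16, -16)) = 1/((69 + (153/10)*(-22))*417 + 6) = 1/((69 - 1683/5)*417 + 6) = 1/(-1338/5*417 + 6) = 1/(-557946/5 + 6) = 1/(-557916/5) = -5/557916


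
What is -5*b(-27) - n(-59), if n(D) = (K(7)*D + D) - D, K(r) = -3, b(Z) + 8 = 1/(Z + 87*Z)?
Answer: -325507/2376 ≈ -137.00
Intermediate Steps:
b(Z) = -8 + 1/(88*Z) (b(Z) = -8 + 1/(Z + 87*Z) = -8 + 1/(88*Z))
n(D) = -3*D (n(D) = (-3*D + D) - D = -2*D - D = -3*D)
-5*b(-27) - n(-59) = -5*(-8 + (1/88)/(-27)) - (-3)*(-59) = -5*(-8 + (1/88)*(-1/27)) - 1*177 = -5*(-8 - 1/2376) - 177 = -5*(-19009/2376) - 177 = 95045/2376 - 177 = -325507/2376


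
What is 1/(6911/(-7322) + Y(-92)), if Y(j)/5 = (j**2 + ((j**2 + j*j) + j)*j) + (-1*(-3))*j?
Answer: -7322/56405912551 ≈ -1.2981e-7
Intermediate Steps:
Y(j) = 5*j**2 + 15*j + 5*j*(j + 2*j**2) (Y(j) = 5*((j**2 + ((j**2 + j*j) + j)*j) + (-1*(-3))*j) = 5*((j**2 + ((j**2 + j**2) + j)*j) + 3*j) = 5*((j**2 + (2*j**2 + j)*j) + 3*j) = 5*((j**2 + (j + 2*j**2)*j) + 3*j) = 5*((j**2 + j*(j + 2*j**2)) + 3*j) = 5*(j**2 + 3*j + j*(j + 2*j**2)) = 5*j**2 + 15*j + 5*j*(j + 2*j**2))
1/(6911/(-7322) + Y(-92)) = 1/(6911/(-7322) + 5*(-92)*(3 + 2*(-92) + 2*(-92)**2)) = 1/(6911*(-1/7322) + 5*(-92)*(3 - 184 + 2*8464)) = 1/(-6911/7322 + 5*(-92)*(3 - 184 + 16928)) = 1/(-6911/7322 + 5*(-92)*16747) = 1/(-6911/7322 - 7703620) = 1/(-56405912551/7322) = -7322/56405912551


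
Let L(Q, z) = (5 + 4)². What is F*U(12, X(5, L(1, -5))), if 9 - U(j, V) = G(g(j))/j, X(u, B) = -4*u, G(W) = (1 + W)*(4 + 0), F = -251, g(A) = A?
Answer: -3514/3 ≈ -1171.3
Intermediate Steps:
L(Q, z) = 81 (L(Q, z) = 9² = 81)
G(W) = 4 + 4*W (G(W) = (1 + W)*4 = 4 + 4*W)
U(j, V) = 9 - (4 + 4*j)/j
F*U(12, X(5, L(1, -5))) = -251*(5 - 4/12) = -251*(5 - 4*1/12) = -251*(5 - ⅓) = -251*14/3 = -3514/3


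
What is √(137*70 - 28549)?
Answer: I*√18959 ≈ 137.69*I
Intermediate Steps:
√(137*70 - 28549) = √(9590 - 28549) = √(-18959) = I*√18959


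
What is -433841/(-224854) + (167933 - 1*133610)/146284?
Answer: 35590830343/16446271268 ≈ 2.1641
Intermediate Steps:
-433841/(-224854) + (167933 - 1*133610)/146284 = -433841*(-1/224854) + (167933 - 133610)*(1/146284) = 433841/224854 + 34323*(1/146284) = 433841/224854 + 34323/146284 = 35590830343/16446271268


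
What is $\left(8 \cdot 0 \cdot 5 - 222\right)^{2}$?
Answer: $49284$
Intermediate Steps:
$\left(8 \cdot 0 \cdot 5 - 222\right)^{2} = \left(0 \cdot 5 - 222\right)^{2} = \left(0 - 222\right)^{2} = \left(-222\right)^{2} = 49284$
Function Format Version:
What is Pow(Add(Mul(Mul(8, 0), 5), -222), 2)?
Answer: 49284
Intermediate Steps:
Pow(Add(Mul(Mul(8, 0), 5), -222), 2) = Pow(Add(Mul(0, 5), -222), 2) = Pow(Add(0, -222), 2) = Pow(-222, 2) = 49284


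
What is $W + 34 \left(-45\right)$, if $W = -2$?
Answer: $-1532$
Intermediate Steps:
$W + 34 \left(-45\right) = -2 + 34 \left(-45\right) = -2 - 1530 = -1532$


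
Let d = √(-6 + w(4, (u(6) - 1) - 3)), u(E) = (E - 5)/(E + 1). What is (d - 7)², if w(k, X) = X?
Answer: (49 - I*√483)²/49 ≈ 39.143 - 43.955*I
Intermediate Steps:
u(E) = (-5 + E)/(1 + E)
d = I*√483/7 (d = √(-6 + (((-5 + 6)/(1 + 6) - 1) - 3)) = √(-6 + ((1/7 - 1) - 3)) = √(-6 + (((⅐)*1 - 1) - 3)) = √(-6 + ((⅐ - 1) - 3)) = √(-6 + (-6/7 - 3)) = √(-6 - 27/7) = √(-69/7) = I*√483/7 ≈ 3.1396*I)
(d - 7)² = (I*√483/7 - 7)² = (-7 + I*√483/7)²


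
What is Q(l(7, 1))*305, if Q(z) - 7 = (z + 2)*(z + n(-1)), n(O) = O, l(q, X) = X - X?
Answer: 1525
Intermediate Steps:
l(q, X) = 0
Q(z) = 7 + (-1 + z)*(2 + z) (Q(z) = 7 + (z + 2)*(z - 1) = 7 + (2 + z)*(-1 + z) = 7 + (-1 + z)*(2 + z))
Q(l(7, 1))*305 = (5 + 0 + 0**2)*305 = (5 + 0 + 0)*305 = 5*305 = 1525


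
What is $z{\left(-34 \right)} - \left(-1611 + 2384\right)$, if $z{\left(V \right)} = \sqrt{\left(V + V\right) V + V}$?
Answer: $-773 + \sqrt{2278} \approx -725.27$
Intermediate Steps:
$z{\left(V \right)} = \sqrt{V + 2 V^{2}}$ ($z{\left(V \right)} = \sqrt{2 V V + V} = \sqrt{2 V^{2} + V} = \sqrt{V + 2 V^{2}}$)
$z{\left(-34 \right)} - \left(-1611 + 2384\right) = \sqrt{- 34 \left(1 + 2 \left(-34\right)\right)} - \left(-1611 + 2384\right) = \sqrt{- 34 \left(1 - 68\right)} - 773 = \sqrt{\left(-34\right) \left(-67\right)} - 773 = \sqrt{2278} - 773 = -773 + \sqrt{2278}$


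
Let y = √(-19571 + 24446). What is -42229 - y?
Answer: -42229 - 5*√195 ≈ -42299.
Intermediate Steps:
y = 5*√195 (y = √4875 = 5*√195 ≈ 69.821)
-42229 - y = -42229 - 5*√195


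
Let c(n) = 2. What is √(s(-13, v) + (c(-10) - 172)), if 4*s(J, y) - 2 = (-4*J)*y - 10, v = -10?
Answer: I*√302 ≈ 17.378*I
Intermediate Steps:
s(J, y) = -2 - J*y (s(J, y) = ½ + ((-4*J)*y - 10)/4 = ½ + (-4*J*y - 10)/4 = ½ + (-10 - 4*J*y)/4 = ½ + (-5/2 - J*y) = -2 - J*y)
√(s(-13, v) + (c(-10) - 172)) = √((-2 - 1*(-13)*(-10)) + (2 - 172)) = √((-2 - 130) - 170) = √(-132 - 170) = √(-302) = I*√302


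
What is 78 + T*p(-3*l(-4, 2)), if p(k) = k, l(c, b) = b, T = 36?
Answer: -138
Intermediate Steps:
78 + T*p(-3*l(-4, 2)) = 78 + 36*(-3*2) = 78 + 36*(-6) = 78 - 216 = -138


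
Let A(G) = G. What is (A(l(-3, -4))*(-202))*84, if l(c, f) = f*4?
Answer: 271488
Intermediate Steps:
l(c, f) = 4*f
(A(l(-3, -4))*(-202))*84 = ((4*(-4))*(-202))*84 = -16*(-202)*84 = 3232*84 = 271488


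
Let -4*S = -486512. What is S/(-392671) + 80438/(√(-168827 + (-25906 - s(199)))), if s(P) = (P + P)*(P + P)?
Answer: -121628/392671 - 80438*I*√353137/353137 ≈ -0.30975 - 135.36*I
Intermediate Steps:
s(P) = 4*P² (s(P) = (2*P)*(2*P) = 4*P²)
S = 121628 (S = -¼*(-486512) = 121628)
S/(-392671) + 80438/(√(-168827 + (-25906 - s(199)))) = 121628/(-392671) + 80438/(√(-168827 + (-25906 - 4*199²))) = 121628*(-1/392671) + 80438/(√(-168827 + (-25906 - 4*39601))) = -121628/392671 + 80438/(√(-168827 + (-25906 - 1*158404))) = -121628/392671 + 80438/(√(-168827 + (-25906 - 158404))) = -121628/392671 + 80438/(√(-168827 - 184310)) = -121628/392671 + 80438/(√(-353137)) = -121628/392671 + 80438/((I*√353137)) = -121628/392671 + 80438*(-I*√353137/353137) = -121628/392671 - 80438*I*√353137/353137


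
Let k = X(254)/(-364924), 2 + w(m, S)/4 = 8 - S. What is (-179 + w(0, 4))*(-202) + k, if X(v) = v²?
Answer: 3151285073/91231 ≈ 34542.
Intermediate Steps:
w(m, S) = 24 - 4*S (w(m, S) = -8 + 4*(8 - S) = -8 + (32 - 4*S) = 24 - 4*S)
k = -16129/91231 (k = 254²/(-364924) = 64516*(-1/364924) = -16129/91231 ≈ -0.17679)
(-179 + w(0, 4))*(-202) + k = (-179 + (24 - 4*4))*(-202) - 16129/91231 = (-179 + (24 - 16))*(-202) - 16129/91231 = (-179 + 8)*(-202) - 16129/91231 = -171*(-202) - 16129/91231 = 34542 - 16129/91231 = 3151285073/91231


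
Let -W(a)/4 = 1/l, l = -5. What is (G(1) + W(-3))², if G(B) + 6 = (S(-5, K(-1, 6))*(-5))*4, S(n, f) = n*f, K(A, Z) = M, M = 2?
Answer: 948676/25 ≈ 37947.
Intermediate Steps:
W(a) = ⅘ (W(a) = -4/(-5) = -4*(-⅕) = ⅘)
K(A, Z) = 2
S(n, f) = f*n
G(B) = 194 (G(B) = -6 + ((2*(-5))*(-5))*4 = -6 - 10*(-5)*4 = -6 + 50*4 = -6 + 200 = 194)
(G(1) + W(-3))² = (194 + ⅘)² = (974/5)² = 948676/25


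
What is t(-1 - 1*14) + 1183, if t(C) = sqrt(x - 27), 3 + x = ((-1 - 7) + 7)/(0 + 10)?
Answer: 1183 + I*sqrt(3010)/10 ≈ 1183.0 + 5.4863*I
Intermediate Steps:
x = -31/10 (x = -3 + ((-1 - 7) + 7)/(0 + 10) = -3 + (-8 + 7)/10 = -3 - 1*1/10 = -3 - 1/10 = -31/10 ≈ -3.1000)
t(C) = I*sqrt(3010)/10 (t(C) = sqrt(-31/10 - 27) = sqrt(-301/10) = I*sqrt(3010)/10)
t(-1 - 1*14) + 1183 = I*sqrt(3010)/10 + 1183 = 1183 + I*sqrt(3010)/10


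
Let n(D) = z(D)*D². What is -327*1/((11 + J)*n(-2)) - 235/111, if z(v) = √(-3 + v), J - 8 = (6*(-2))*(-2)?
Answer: -235/111 + 327*I*√5/860 ≈ -2.1171 + 0.85023*I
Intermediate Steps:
J = 32 (J = 8 + (6*(-2))*(-2) = 8 - 12*(-2) = 8 + 24 = 32)
n(D) = D²*√(-3 + D) (n(D) = √(-3 + D)*D² = D²*√(-3 + D))
-327*1/((11 + J)*n(-2)) - 235/111 = -327*1/(4*√(-3 - 2)*(11 + 32)) - 235/111 = -327*(-I*√5/860) - 235*1/111 = -327*(-I*√5/860) - 235/111 = -(-327)*I*√5/860 - 235/111 = 327*I*√5/860 - 235/111 = -235/111 + 327*I*√5/860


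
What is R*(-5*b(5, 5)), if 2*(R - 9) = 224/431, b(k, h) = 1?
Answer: -19955/431 ≈ -46.299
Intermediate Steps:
R = 3991/431 (R = 9 + (224/431)/2 = 9 + (224*(1/431))/2 = 9 + (1/2)*(224/431) = 9 + 112/431 = 3991/431 ≈ 9.2599)
R*(-5*b(5, 5)) = 3991*(-5*1)/431 = (3991/431)*(-5) = -19955/431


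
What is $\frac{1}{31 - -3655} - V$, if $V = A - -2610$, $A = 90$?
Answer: $- \frac{9952199}{3686} \approx -2700.0$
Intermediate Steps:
$V = 2700$ ($V = 90 - -2610 = 90 + 2610 = 2700$)
$\frac{1}{31 - -3655} - V = \frac{1}{31 - -3655} - 2700 = \frac{1}{31 + 3655} - 2700 = \frac{1}{3686} - 2700 = - \frac{9952199}{3686}$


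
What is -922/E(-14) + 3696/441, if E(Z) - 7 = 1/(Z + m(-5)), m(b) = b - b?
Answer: -253996/2037 ≈ -124.69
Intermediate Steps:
m(b) = 0
E(Z) = 7 + 1/Z (E(Z) = 7 + 1/(Z + 0) = 7 + 1/Z)
-922/E(-14) + 3696/441 = -922/(7 + 1/(-14)) + 3696/441 = -922/(7 - 1/14) + 3696*(1/441) = -922/97/14 + 176/21 = -922*14/97 + 176/21 = -12908/97 + 176/21 = -253996/2037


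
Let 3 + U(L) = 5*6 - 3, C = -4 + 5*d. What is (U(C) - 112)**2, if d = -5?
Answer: 7744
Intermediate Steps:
C = -29 (C = -4 + 5*(-5) = -4 - 25 = -29)
U(L) = 24 (U(L) = -3 + (5*6 - 3) = -3 + (30 - 3) = -3 + 27 = 24)
(U(C) - 112)**2 = (24 - 112)**2 = (-88)**2 = 7744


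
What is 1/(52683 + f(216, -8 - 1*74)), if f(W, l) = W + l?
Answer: 1/52817 ≈ 1.8933e-5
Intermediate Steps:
1/(52683 + f(216, -8 - 1*74)) = 1/(52683 + (216 + (-8 - 1*74))) = 1/(52683 + (216 + (-8 - 74))) = 1/(52683 + (216 - 82)) = 1/(52683 + 134) = 1/52817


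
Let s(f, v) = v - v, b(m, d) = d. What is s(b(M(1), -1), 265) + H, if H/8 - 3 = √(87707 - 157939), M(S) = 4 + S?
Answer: 24 + 16*I*√17558 ≈ 24.0 + 2120.1*I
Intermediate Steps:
s(f, v) = 0
H = 24 + 16*I*√17558 (H = 24 + 8*√(87707 - 157939) = 24 + 8*√(-70232) = 24 + 8*(2*I*√17558) = 24 + 16*I*√17558 ≈ 24.0 + 2120.1*I)
s(b(M(1), -1), 265) + H = 0 + (24 + 16*I*√17558) = 24 + 16*I*√17558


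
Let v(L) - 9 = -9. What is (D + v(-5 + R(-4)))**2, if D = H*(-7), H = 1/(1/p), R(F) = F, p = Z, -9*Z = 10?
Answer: 4900/81 ≈ 60.494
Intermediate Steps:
Z = -10/9 (Z = -1/9*10 = -10/9 ≈ -1.1111)
p = -10/9 ≈ -1.1111
v(L) = 0 (v(L) = 9 - 9 = 0)
H = -10/9 (H = 1/(1/(-10/9)) = 1/(-9/10) = -10/9 ≈ -1.1111)
D = 70/9 (D = -10/9*(-7) = 70/9 ≈ 7.7778)
(D + v(-5 + R(-4)))**2 = (70/9 + 0)**2 = (70/9)**2 = 4900/81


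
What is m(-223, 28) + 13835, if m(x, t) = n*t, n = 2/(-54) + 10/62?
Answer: 11582807/837 ≈ 13838.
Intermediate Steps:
n = 104/837 (n = 2*(-1/54) + 10*(1/62) = -1/27 + 5/31 = 104/837 ≈ 0.12425)
m(x, t) = 104*t/837
m(-223, 28) + 13835 = (104/837)*28 + 13835 = 2912/837 + 13835 = 11582807/837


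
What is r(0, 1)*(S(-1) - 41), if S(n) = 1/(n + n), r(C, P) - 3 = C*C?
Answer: -249/2 ≈ -124.50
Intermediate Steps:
r(C, P) = 3 + C**2 (r(C, P) = 3 + C*C = 3 + C**2)
S(n) = 1/(2*n)
r(0, 1)*(S(-1) - 41) = (3 + 0**2)*((1/2)/(-1) - 41) = (3 + 0)*((1/2)*(-1) - 41) = 3*(-1/2 - 41) = 3*(-83/2) = -249/2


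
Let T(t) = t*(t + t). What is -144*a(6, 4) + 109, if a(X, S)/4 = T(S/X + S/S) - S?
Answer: -787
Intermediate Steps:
T(t) = 2*t² (T(t) = t*(2*t) = 2*t²)
a(X, S) = -4*S + 8*(1 + S/X)² (a(X, S) = 4*(2*(S/X + S/S)² - S) = 4*(2*(S/X + 1)² - S) = 4*(2*(1 + S/X)² - S) = 4*(-S + 2*(1 + S/X)²) = -4*S + 8*(1 + S/X)²)
-144*a(6, 4) + 109 = -144*(-4*4 + 8*(4 + 6)²/6²) + 109 = -144*(-16 + 8*(1/36)*10²) + 109 = -144*(-16 + 8*(1/36)*100) + 109 = -144*(-16 + 200/9) + 109 = -144*56/9 + 109 = -896 + 109 = -787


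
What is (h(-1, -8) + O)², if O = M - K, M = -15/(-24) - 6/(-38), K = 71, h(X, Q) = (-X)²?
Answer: 110691441/23104 ≈ 4791.0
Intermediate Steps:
h(X, Q) = X²
M = 119/152 (M = -15*(-1/24) - 6*(-1/38) = 5/8 + 3/19 = 119/152 ≈ 0.78290)
O = -10673/152 (O = 119/152 - 1*71 = 119/152 - 71 = -10673/152 ≈ -70.217)
(h(-1, -8) + O)² = ((-1)² - 10673/152)² = (1 - 10673/152)² = (-10521/152)² = 110691441/23104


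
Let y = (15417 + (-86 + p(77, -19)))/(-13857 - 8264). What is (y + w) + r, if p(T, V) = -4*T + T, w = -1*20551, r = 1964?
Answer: -411178127/22121 ≈ -18588.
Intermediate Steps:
w = -20551
p(T, V) = -3*T
y = -15100/22121 (y = (15417 + (-86 - 3*77))/(-13857 - 8264) = (15417 + (-86 - 231))/(-22121) = (15417 - 317)*(-1/22121) = 15100*(-1/22121) = -15100/22121 ≈ -0.68261)
(y + w) + r = (-15100/22121 - 20551) + 1964 = -454623771/22121 + 1964 = -411178127/22121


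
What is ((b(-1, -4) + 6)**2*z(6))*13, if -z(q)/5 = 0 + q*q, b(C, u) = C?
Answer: -58500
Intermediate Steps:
z(q) = -5*q**2 (z(q) = -5*(0 + q*q) = -5*(0 + q**2) = -5*q**2)
((b(-1, -4) + 6)**2*z(6))*13 = ((-1 + 6)**2*(-5*6**2))*13 = (5**2*(-5*36))*13 = (25*(-180))*13 = -4500*13 = -58500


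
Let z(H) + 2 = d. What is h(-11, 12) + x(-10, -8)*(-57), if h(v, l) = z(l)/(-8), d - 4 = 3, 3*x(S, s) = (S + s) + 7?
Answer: 1667/8 ≈ 208.38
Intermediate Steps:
x(S, s) = 7/3 + S/3 + s/3 (x(S, s) = ((S + s) + 7)/3 = (7 + S + s)/3 = 7/3 + S/3 + s/3)
d = 7 (d = 4 + 3 = 7)
z(H) = 5 (z(H) = -2 + 7 = 5)
h(v, l) = -5/8 (h(v, l) = 5/(-8) = 5*(-⅛) = -5/8)
h(-11, 12) + x(-10, -8)*(-57) = -5/8 + (7/3 + (⅓)*(-10) + (⅓)*(-8))*(-57) = -5/8 + (7/3 - 10/3 - 8/3)*(-57) = -5/8 - 11/3*(-57) = -5/8 + 209 = 1667/8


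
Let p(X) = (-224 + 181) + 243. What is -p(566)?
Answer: -200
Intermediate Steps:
p(X) = 200 (p(X) = -43 + 243 = 200)
-p(566) = -1*200 = -200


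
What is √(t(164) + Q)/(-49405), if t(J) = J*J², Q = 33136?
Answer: -4*√277755/49405 ≈ -0.042670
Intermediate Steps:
t(J) = J³
√(t(164) + Q)/(-49405) = √(164³ + 33136)/(-49405) = √(4410944 + 33136)*(-1/49405) = √4444080*(-1/49405) = (4*√277755)*(-1/49405) = -4*√277755/49405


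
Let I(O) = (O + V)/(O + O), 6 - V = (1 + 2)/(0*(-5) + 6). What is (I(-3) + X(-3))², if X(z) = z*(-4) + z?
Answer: 10609/144 ≈ 73.674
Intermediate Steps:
V = 11/2 (V = 6 - (1 + 2)/(0*(-5) + 6) = 6 - 3/(0 + 6) = 6 - 3/6 = 6 - 1*½ = 6 - ½ = 11/2 ≈ 5.5000)
I(O) = (11/2 + O)/(2*O) (I(O) = (O + 11/2)/(O + O) = (11/2 + O)/((2*O)) = (11/2 + O)*(1/(2*O)) = (11/2 + O)/(2*O))
X(z) = -3*z (X(z) = -4*z + z = -3*z)
(I(-3) + X(-3))² = ((¼)*(11 + 2*(-3))/(-3) - 3*(-3))² = ((¼)*(-⅓)*(11 - 6) + 9)² = ((¼)*(-⅓)*5 + 9)² = (-5/12 + 9)² = (103/12)² = 10609/144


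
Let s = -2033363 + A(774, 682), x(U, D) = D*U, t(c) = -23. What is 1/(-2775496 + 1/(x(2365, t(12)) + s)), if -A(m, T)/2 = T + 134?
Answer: -2089390/5799093587441 ≈ -3.6030e-7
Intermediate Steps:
A(m, T) = -268 - 2*T (A(m, T) = -2*(T + 134) = -2*(134 + T) = -268 - 2*T)
s = -2034995 (s = -2033363 + (-268 - 2*682) = -2033363 + (-268 - 1364) = -2033363 - 1632 = -2034995)
1/(-2775496 + 1/(x(2365, t(12)) + s)) = 1/(-2775496 + 1/(-23*2365 - 2034995)) = 1/(-2775496 + 1/(-54395 - 2034995)) = 1/(-2775496 + 1/(-2089390)) = 1/(-2775496 - 1/2089390) = 1/(-5799093587441/2089390) = -2089390/5799093587441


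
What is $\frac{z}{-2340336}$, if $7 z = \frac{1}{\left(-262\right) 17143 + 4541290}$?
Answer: $- \frac{1}{816234306048} \approx -1.2251 \cdot 10^{-12}$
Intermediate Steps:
$z = \frac{1}{348768}$ ($z = \frac{1}{7 \left(\left(-262\right) 17143 + 4541290\right)} = \frac{1}{7 \left(-4491466 + 4541290\right)} = \frac{1}{7 \cdot 49824} = \frac{1}{7} \cdot \frac{1}{49824} = \frac{1}{348768} \approx 2.8672 \cdot 10^{-6}$)
$\frac{z}{-2340336} = \frac{1}{348768 \left(-2340336\right)} = \frac{1}{348768} \left(- \frac{1}{2340336}\right) = - \frac{1}{816234306048}$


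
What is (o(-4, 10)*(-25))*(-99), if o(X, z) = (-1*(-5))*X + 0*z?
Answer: -49500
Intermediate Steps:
o(X, z) = 5*X (o(X, z) = 5*X + 0 = 5*X)
(o(-4, 10)*(-25))*(-99) = ((5*(-4))*(-25))*(-99) = -20*(-25)*(-99) = 500*(-99) = -49500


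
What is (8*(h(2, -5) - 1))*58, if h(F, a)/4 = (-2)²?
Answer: 6960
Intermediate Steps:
h(F, a) = 16 (h(F, a) = 4*(-2)² = 4*4 = 16)
(8*(h(2, -5) - 1))*58 = (8*(16 - 1))*58 = (8*15)*58 = 120*58 = 6960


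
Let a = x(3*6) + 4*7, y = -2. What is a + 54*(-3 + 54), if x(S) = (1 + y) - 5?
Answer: 2776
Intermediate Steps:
x(S) = -6 (x(S) = (1 - 2) - 5 = -1 - 5 = -6)
a = 22 (a = -6 + 4*7 = -6 + 28 = 22)
a + 54*(-3 + 54) = 22 + 54*(-3 + 54) = 22 + 54*51 = 22 + 2754 = 2776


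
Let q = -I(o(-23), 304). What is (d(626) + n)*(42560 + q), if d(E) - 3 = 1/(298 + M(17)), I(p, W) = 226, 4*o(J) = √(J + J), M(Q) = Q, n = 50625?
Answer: 675135054214/315 ≈ 2.1433e+9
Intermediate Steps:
o(J) = √2*√J/4 (o(J) = √(J + J)/4 = √(2*J)/4 = (√2*√J)/4 = √2*√J/4)
q = -226 (q = -1*226 = -226)
d(E) = 946/315 (d(E) = 3 + 1/(298 + 17) = 3 + 1/315 = 946/315)
(d(626) + n)*(42560 + q) = (946/315 + 50625)*(42560 - 226) = (15947821/315)*42334 = 675135054214/315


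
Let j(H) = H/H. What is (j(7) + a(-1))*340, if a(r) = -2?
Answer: -340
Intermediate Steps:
j(H) = 1
(j(7) + a(-1))*340 = (1 - 2)*340 = -1*340 = -340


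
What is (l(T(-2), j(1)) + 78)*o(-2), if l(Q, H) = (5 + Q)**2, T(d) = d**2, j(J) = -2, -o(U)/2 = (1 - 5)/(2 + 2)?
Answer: 318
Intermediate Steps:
o(U) = 2 (o(U) = -2*(1 - 5)/(2 + 2) = -(-8)/4 = -2*(-1) = 2)
(l(T(-2), j(1)) + 78)*o(-2) = ((5 + (-2)**2)**2 + 78)*2 = ((5 + 4)**2 + 78)*2 = (9**2 + 78)*2 = (81 + 78)*2 = 159*2 = 318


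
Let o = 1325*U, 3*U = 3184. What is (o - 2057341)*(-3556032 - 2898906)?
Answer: 4202644455058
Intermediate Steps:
U = 3184/3 (U = (⅓)*3184 = 3184/3 ≈ 1061.3)
o = 4218800/3 (o = 1325*(3184/3) = 4218800/3 ≈ 1.4063e+6)
(o - 2057341)*(-3556032 - 2898906) = (4218800/3 - 2057341)*(-3556032 - 2898906) = -1953223/3*(-6454938) = 4202644455058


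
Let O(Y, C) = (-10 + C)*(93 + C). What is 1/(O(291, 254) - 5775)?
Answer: 1/78893 ≈ 1.2675e-5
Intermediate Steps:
1/(O(291, 254) - 5775) = 1/((-930 + 254² + 83*254) - 5775) = 1/((-930 + 64516 + 21082) - 5775) = 1/(84668 - 5775) = 1/78893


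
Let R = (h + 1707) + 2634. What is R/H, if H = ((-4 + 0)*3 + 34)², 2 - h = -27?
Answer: 2185/242 ≈ 9.0289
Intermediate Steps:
h = 29 (h = 2 - 1*(-27) = 2 + 27 = 29)
H = 484 (H = (-4*3 + 34)² = (-12 + 34)² = 22² = 484)
R = 4370 (R = (29 + 1707) + 2634 = 1736 + 2634 = 4370)
R/H = 4370/484 = 4370*(1/484) = 2185/242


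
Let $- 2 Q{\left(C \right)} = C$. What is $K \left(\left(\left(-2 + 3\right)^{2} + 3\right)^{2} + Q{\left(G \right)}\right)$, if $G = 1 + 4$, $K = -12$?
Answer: $-162$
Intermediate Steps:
$G = 5$
$Q{\left(C \right)} = - \frac{C}{2}$
$K \left(\left(\left(-2 + 3\right)^{2} + 3\right)^{2} + Q{\left(G \right)}\right) = - 12 \left(\left(\left(-2 + 3\right)^{2} + 3\right)^{2} - \frac{5}{2}\right) = - 12 \left(\left(1^{2} + 3\right)^{2} - \frac{5}{2}\right) = - 12 \left(\left(1 + 3\right)^{2} - \frac{5}{2}\right) = - 12 \left(4^{2} - \frac{5}{2}\right) = - 12 \left(16 - \frac{5}{2}\right) = \left(-12\right) \frac{27}{2} = -162$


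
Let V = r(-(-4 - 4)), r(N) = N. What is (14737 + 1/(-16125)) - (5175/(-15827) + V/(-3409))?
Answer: 1831665111924001/124287452625 ≈ 14737.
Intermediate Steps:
V = 8 (V = -(-4 - 4) = -1*(-8) = 8)
(14737 + 1/(-16125)) - (5175/(-15827) + V/(-3409)) = (14737 + 1/(-16125)) - (5175/(-15827) + 8/(-3409)) = (14737 - 1/16125) - (5175*(-1/15827) + 8*(-1/3409)) = 237634124/16125 - (-5175/15827 - 8/3409) = 237634124/16125 - 1*(-2538313/7707749) = 237634124/16125 + 2538313/7707749 = 1831665111924001/124287452625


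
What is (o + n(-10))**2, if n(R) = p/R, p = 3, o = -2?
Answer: 529/100 ≈ 5.2900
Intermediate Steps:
n(R) = 3/R
(o + n(-10))**2 = (-2 + 3/(-10))**2 = (-2 + 3*(-1/10))**2 = (-2 - 3/10)**2 = (-23/10)**2 = 529/100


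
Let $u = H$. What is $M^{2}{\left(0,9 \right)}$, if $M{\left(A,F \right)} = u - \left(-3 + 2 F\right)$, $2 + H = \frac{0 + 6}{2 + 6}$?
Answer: $\frac{4225}{16} \approx 264.06$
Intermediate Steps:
$H = - \frac{5}{4}$ ($H = -2 + \frac{0 + 6}{2 + 6} = -2 + \frac{6}{8} = -2 + 6 \cdot \frac{1}{8} = -2 + \frac{3}{4} = - \frac{5}{4} \approx -1.25$)
$u = - \frac{5}{4} \approx -1.25$
$M{\left(A,F \right)} = \frac{7}{4} - 2 F$ ($M{\left(A,F \right)} = - \frac{5}{4} - \left(-3 + 2 F\right) = \frac{7}{4} - 2 F$)
$M^{2}{\left(0,9 \right)} = \left(\frac{7}{4} - 18\right)^{2} = \left(- \frac{65}{4}\right)^{2} = \frac{4225}{16}$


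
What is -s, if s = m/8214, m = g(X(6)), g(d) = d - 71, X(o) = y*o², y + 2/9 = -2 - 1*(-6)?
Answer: -65/8214 ≈ -0.0079133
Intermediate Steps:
y = 34/9 (y = -2/9 + (-2 - 1*(-6)) = -2/9 + (-2 + 6) = -2/9 + 4 = 34/9 ≈ 3.7778)
X(o) = 34*o²/9
g(d) = -71 + d
m = 65 (m = -71 + (34/9)*6² = -71 + (34/9)*36 = -71 + 136 = 65)
s = 65/8214 ≈ 0.0079133
-s = -1*65/8214 = -65/8214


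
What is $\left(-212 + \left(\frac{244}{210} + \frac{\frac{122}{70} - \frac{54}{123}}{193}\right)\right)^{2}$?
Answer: $\frac{30685363065209161}{690336648225} \approx 44450.0$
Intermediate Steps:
$\left(-212 + \left(\frac{244}{210} + \frac{\frac{122}{70} - \frac{54}{123}}{193}\right)\right)^{2} = \left(-212 + \left(244 \cdot \frac{1}{210} + \left(122 \cdot \frac{1}{70} - \frac{18}{41}\right) \frac{1}{193}\right)\right)^{2} = \left(-212 + \left(\frac{122}{105} + \left(\frac{61}{35} - \frac{18}{41}\right) \frac{1}{193}\right)\right)^{2} = \left(-212 + \left(\frac{122}{105} + \frac{1871}{1435} \cdot \frac{1}{193}\right)\right)^{2} = \left(-212 + \left(\frac{122}{105} + \frac{1871}{276955}\right)\right)^{2} = \left(-212 + \frac{970999}{830865}\right)^{2} = \left(- \frac{175172381}{830865}\right)^{2} = \frac{30685363065209161}{690336648225}$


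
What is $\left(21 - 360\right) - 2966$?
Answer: $-3305$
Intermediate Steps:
$\left(21 - 360\right) - 2966 = -339 - 2966 = -3305$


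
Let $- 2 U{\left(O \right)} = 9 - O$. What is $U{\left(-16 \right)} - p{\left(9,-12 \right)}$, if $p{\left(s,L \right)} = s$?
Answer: $- \frac{43}{2} \approx -21.5$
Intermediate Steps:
$U{\left(O \right)} = - \frac{9}{2} + \frac{O}{2}$ ($U{\left(O \right)} = - \frac{9 - O}{2} = - \frac{9}{2} + \frac{O}{2}$)
$U{\left(-16 \right)} - p{\left(9,-12 \right)} = \left(- \frac{9}{2} + \frac{1}{2} \left(-16\right)\right) - 9 = \left(- \frac{9}{2} - 8\right) - 9 = - \frac{25}{2} - 9 = - \frac{43}{2}$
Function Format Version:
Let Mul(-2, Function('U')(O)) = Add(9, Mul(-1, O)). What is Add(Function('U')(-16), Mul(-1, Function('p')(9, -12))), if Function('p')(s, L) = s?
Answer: Rational(-43, 2) ≈ -21.500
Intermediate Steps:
Function('U')(O) = Add(Rational(-9, 2), Mul(Rational(1, 2), O)) (Function('U')(O) = Mul(Rational(-1, 2), Add(9, Mul(-1, O))) = Add(Rational(-9, 2), Mul(Rational(1, 2), O)))
Add(Function('U')(-16), Mul(-1, Function('p')(9, -12))) = Add(Add(Rational(-9, 2), Mul(Rational(1, 2), -16)), Mul(-1, 9)) = Add(Add(Rational(-9, 2), -8), -9) = Add(Rational(-25, 2), -9) = Rational(-43, 2)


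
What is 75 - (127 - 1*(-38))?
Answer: -90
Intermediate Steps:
75 - (127 - 1*(-38)) = 75 - (127 + 38) = 75 - 1*165 = 75 - 165 = -90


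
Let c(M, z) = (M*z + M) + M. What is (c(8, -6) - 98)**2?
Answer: 16900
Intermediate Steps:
c(M, z) = 2*M + M*z (c(M, z) = (M + M*z) + M = 2*M + M*z)
(c(8, -6) - 98)**2 = (8*(2 - 6) - 98)**2 = (8*(-4) - 98)**2 = (-32 - 98)**2 = (-130)**2 = 16900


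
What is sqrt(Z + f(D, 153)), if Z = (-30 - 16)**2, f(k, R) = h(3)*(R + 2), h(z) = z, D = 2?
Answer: sqrt(2581) ≈ 50.804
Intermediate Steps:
f(k, R) = 6 + 3*R (f(k, R) = 3*(R + 2) = 3*(2 + R) = 6 + 3*R)
Z = 2116 (Z = (-46)**2 = 2116)
sqrt(Z + f(D, 153)) = sqrt(2116 + (6 + 3*153)) = sqrt(2116 + (6 + 459)) = sqrt(2116 + 465) = sqrt(2581)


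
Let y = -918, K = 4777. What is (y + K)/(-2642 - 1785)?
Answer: -3859/4427 ≈ -0.87170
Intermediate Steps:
(y + K)/(-2642 - 1785) = (-918 + 4777)/(-2642 - 1785) = 3859/(-4427) = 3859*(-1/4427) = -3859/4427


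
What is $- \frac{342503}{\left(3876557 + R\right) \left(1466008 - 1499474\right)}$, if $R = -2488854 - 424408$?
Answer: $\frac{342503}{32237630470} \approx 1.0624 \cdot 10^{-5}$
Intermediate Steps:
$R = -2913262$
$- \frac{342503}{\left(3876557 + R\right) \left(1466008 - 1499474\right)} = - \frac{342503}{\left(3876557 - 2913262\right) \left(1466008 - 1499474\right)} = - \frac{342503}{963295 \left(-33466\right)} = - \frac{342503}{-32237630470} = \left(-342503\right) \left(- \frac{1}{32237630470}\right) = \frac{342503}{32237630470}$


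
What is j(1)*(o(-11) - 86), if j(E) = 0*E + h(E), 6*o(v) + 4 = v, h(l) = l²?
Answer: -177/2 ≈ -88.500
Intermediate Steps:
o(v) = -⅔ + v/6
j(E) = E² (j(E) = 0*E + E² = 0 + E² = E²)
j(1)*(o(-11) - 86) = 1²*((-⅔ + (⅙)*(-11)) - 86) = 1*((-⅔ - 11/6) - 86) = 1*(-5/2 - 86) = 1*(-177/2) = -177/2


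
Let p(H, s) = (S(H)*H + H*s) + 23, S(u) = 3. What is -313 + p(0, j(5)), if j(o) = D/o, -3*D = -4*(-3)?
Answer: -290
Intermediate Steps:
D = -4 (D = -(-4)*(-3)/3 = -⅓*12 = -4)
j(o) = -4/o
p(H, s) = 23 + 3*H + H*s (p(H, s) = (3*H + H*s) + 23 = 23 + 3*H + H*s)
-313 + p(0, j(5)) = -313 + (23 + 3*0 + 0*(-4/5)) = -313 + (23 + 0 + 0*(-4*⅕)) = -313 + (23 + 0 + 0*(-⅘)) = -313 + (23 + 0 + 0) = -313 + 23 = -290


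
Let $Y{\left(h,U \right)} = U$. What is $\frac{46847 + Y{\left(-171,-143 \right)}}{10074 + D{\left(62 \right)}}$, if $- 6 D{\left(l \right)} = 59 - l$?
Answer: $\frac{93408}{20149} \approx 4.6359$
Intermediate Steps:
$D{\left(l \right)} = - \frac{59}{6} + \frac{l}{6}$ ($D{\left(l \right)} = - \frac{59 - l}{6} = - \frac{59}{6} + \frac{l}{6}$)
$\frac{46847 + Y{\left(-171,-143 \right)}}{10074 + D{\left(62 \right)}} = \frac{46847 - 143}{10074 + \left(- \frac{59}{6} + \frac{1}{6} \cdot 62\right)} = \frac{46704}{10074 + \left(- \frac{59}{6} + \frac{31}{3}\right)} = \frac{46704}{10074 + \frac{1}{2}} = \frac{46704}{\frac{20149}{2}} = 46704 \cdot \frac{2}{20149} = \frac{93408}{20149}$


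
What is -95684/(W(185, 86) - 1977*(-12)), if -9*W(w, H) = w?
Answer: -861156/213331 ≈ -4.0367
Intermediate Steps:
W(w, H) = -w/9
-95684/(W(185, 86) - 1977*(-12)) = -95684/(-⅑*185 - 1977*(-12)) = -95684/(-185/9 - 1*(-23724)) = -95684/(-185/9 + 23724) = -95684/213331/9 = -95684*9/213331 = -861156/213331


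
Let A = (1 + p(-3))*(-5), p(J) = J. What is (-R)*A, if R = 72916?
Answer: -729160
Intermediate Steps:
A = 10 (A = (1 - 3)*(-5) = -2*(-5) = 10)
(-R)*A = -1*72916*10 = -72916*10 = -729160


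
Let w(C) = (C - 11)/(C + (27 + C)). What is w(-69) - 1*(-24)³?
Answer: 1534544/111 ≈ 13825.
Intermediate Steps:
w(C) = (-11 + C)/(27 + 2*C)
w(-69) - 1*(-24)³ = (-11 - 69)/(27 + 2*(-69)) - 1*(-24)³ = -80/(27 - 138) - 1*(-13824) = -80/(-111) + 13824 = -1/111*(-80) + 13824 = 80/111 + 13824 = 1534544/111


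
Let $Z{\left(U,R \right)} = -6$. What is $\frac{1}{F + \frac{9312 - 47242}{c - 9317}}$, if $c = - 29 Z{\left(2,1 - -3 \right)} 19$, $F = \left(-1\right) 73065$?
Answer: $- \frac{6011}{439155785} \approx -1.3688 \cdot 10^{-5}$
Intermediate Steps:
$F = -73065$
$c = 3306$ ($c = \left(-29\right) \left(-6\right) 19 = 174 \cdot 19 = 3306$)
$\frac{1}{F + \frac{9312 - 47242}{c - 9317}} = \frac{1}{-73065 + \frac{9312 - 47242}{3306 - 9317}} = \frac{1}{-73065 - \frac{37930}{-6011}} = \frac{1}{-73065 - - \frac{37930}{6011}} = \frac{1}{-73065 + \frac{37930}{6011}} = \frac{1}{- \frac{439155785}{6011}} = - \frac{6011}{439155785}$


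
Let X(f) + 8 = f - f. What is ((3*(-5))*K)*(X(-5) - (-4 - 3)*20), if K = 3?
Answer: -5940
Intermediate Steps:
X(f) = -8 (X(f) = -8 + (f - f) = -8 + 0 = -8)
((3*(-5))*K)*(X(-5) - (-4 - 3)*20) = ((3*(-5))*3)*(-8 - (-4 - 3)*20) = (-15*3)*(-8 - 1*(-7)*20) = -45*(-8 + 7*20) = -45*(-8 + 140) = -45*132 = -5940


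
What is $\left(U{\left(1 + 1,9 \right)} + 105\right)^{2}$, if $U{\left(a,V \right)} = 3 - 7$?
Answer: $10201$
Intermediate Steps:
$U{\left(a,V \right)} = -4$ ($U{\left(a,V \right)} = 3 - 7 = -4$)
$\left(U{\left(1 + 1,9 \right)} + 105\right)^{2} = \left(-4 + 105\right)^{2} = 101^{2} = 10201$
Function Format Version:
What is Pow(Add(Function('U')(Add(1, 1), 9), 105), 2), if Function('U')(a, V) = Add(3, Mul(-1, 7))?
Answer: 10201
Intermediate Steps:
Function('U')(a, V) = -4 (Function('U')(a, V) = Add(3, -7) = -4)
Pow(Add(Function('U')(Add(1, 1), 9), 105), 2) = Pow(Add(-4, 105), 2) = Pow(101, 2) = 10201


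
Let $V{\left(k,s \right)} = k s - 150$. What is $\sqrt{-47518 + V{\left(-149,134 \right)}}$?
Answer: $i \sqrt{67634} \approx 260.07 i$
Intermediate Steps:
$V{\left(k,s \right)} = -150 + k s$
$\sqrt{-47518 + V{\left(-149,134 \right)}} = \sqrt{-47518 - 20116} = \sqrt{-67634} = i \sqrt{67634}$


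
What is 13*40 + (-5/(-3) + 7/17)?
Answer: 26626/51 ≈ 522.08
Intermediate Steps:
13*40 + (-5/(-3) + 7/17) = 520 + (-5*(-⅓) + 7*(1/17)) = 520 + (5/3 + 7/17) = 520 + 106/51 = 26626/51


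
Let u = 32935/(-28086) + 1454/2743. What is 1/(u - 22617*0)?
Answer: -77039898/49503661 ≈ -1.5562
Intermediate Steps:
u = -49503661/77039898 (u = 32935*(-1/28086) + 1454*(1/2743) = -32935/28086 + 1454/2743 = -49503661/77039898 ≈ -0.64257)
1/(u - 22617*0) = 1/(-49503661/77039898 - 22617*0) = 1/(-49503661/77039898 + 0) = 1/(-49503661/77039898) = -77039898/49503661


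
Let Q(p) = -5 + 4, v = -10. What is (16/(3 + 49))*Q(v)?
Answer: -4/13 ≈ -0.30769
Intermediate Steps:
Q(p) = -1
(16/(3 + 49))*Q(v) = (16/(3 + 49))*(-1) = (16/52)*(-1) = (16*(1/52))*(-1) = (4/13)*(-1) = -4/13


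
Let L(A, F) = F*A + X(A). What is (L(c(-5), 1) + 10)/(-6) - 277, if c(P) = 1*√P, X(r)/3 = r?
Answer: -836/3 - 2*I*√5/3 ≈ -278.67 - 1.4907*I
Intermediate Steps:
X(r) = 3*r
c(P) = √P
L(A, F) = 3*A + A*F (L(A, F) = F*A + 3*A = A*F + 3*A = 3*A + A*F)
(L(c(-5), 1) + 10)/(-6) - 277 = (√(-5)*(3 + 1) + 10)/(-6) - 277 = -((I*√5)*4 + 10)/6 - 277 = -(4*I*√5 + 10)/6 - 277 = -(10 + 4*I*√5)/6 - 277 = (-5/3 - 2*I*√5/3) - 277 = -836/3 - 2*I*√5/3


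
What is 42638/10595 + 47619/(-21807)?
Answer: 47253729/25671685 ≈ 1.8407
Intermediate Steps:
42638/10595 + 47619/(-21807) = 42638*(1/10595) + 47619*(-1/21807) = 42638/10595 - 5291/2423 = 47253729/25671685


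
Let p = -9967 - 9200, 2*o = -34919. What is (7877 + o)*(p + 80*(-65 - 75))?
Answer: 581983555/2 ≈ 2.9099e+8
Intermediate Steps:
o = -34919/2 (o = (1/2)*(-34919) = -34919/2 ≈ -17460.)
p = -19167
(7877 + o)*(p + 80*(-65 - 75)) = (7877 - 34919/2)*(-19167 + 80*(-65 - 75)) = -19165*(-19167 + 80*(-140))/2 = -19165*(-19167 - 11200)/2 = -19165/2*(-30367) = 581983555/2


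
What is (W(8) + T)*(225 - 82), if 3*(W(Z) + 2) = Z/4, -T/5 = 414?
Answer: -888602/3 ≈ -2.9620e+5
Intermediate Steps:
T = -2070 (T = -5*414 = -2070)
W(Z) = -2 + Z/12 (W(Z) = -2 + (Z/4)/3 = -2 + Z/12)
(W(8) + T)*(225 - 82) = ((-2 + (1/12)*8) - 2070)*(225 - 82) = ((-2 + ⅔) - 2070)*143 = (-4/3 - 2070)*143 = -6214/3*143 = -888602/3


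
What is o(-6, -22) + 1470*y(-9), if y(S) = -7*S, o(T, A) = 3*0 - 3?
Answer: 92607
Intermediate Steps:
o(T, A) = -3 (o(T, A) = 0 - 3 = -3)
o(-6, -22) + 1470*y(-9) = -3 + 1470*(-7*(-9)) = -3 + 1470*63 = -3 + 92610 = 92607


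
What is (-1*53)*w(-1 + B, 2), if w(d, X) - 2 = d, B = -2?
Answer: 53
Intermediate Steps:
w(d, X) = 2 + d
(-1*53)*w(-1 + B, 2) = (-1*53)*(2 + (-1 - 2)) = -53*(2 - 3) = -53*(-1) = 53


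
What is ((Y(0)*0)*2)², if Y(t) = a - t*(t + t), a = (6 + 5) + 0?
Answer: 0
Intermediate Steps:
a = 11 (a = 11 + 0 = 11)
Y(t) = 11 - 2*t² (Y(t) = 11 - t*(t + t) = 11 - t*2*t = 11 - 2*t²)
((Y(0)*0)*2)² = (((11 - 2*0²)*0)*2)² = (((11 - 2*0)*0)*2)² = (((11 + 0)*0)*2)² = ((11*0)*2)² = (0*2)² = 0² = 0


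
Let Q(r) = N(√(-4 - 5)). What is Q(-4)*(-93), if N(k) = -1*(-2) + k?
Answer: -186 - 279*I ≈ -186.0 - 279.0*I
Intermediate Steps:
N(k) = 2 + k
Q(r) = 2 + 3*I (Q(r) = 2 + √(-4 - 5) = 2 + √(-9) = 2 + 3*I)
Q(-4)*(-93) = (2 + 3*I)*(-93) = -186 - 279*I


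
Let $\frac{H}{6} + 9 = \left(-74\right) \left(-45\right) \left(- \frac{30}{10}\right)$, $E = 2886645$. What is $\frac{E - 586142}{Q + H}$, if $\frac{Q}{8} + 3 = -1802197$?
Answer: $- \frac{2300503}{14477594} \approx -0.1589$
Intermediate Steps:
$Q = -14417600$ ($Q = -24 + 8 \left(-1802197\right) = -24 - 14417576 = -14417600$)
$H = -59994$ ($H = -54 + 6 \left(-74\right) \left(-45\right) \left(- \frac{30}{10}\right) = -54 + 6 \cdot 3330 \left(\left(-30\right) \frac{1}{10}\right) = -54 + 6 \cdot 3330 \left(-3\right) = -54 + 6 \left(-9990\right) = -54 - 59940 = -59994$)
$\frac{E - 586142}{Q + H} = \frac{2886645 - 586142}{-14417600 - 59994} = \frac{2300503}{-14477594} = 2300503 \left(- \frac{1}{14477594}\right) = - \frac{2300503}{14477594}$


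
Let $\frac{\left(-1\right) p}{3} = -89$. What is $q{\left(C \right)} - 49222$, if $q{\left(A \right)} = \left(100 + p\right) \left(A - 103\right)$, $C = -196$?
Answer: $-158955$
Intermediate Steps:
$p = 267$ ($p = \left(-3\right) \left(-89\right) = 267$)
$q{\left(A \right)} = -37801 + 367 A$ ($q{\left(A \right)} = \left(100 + 267\right) \left(A - 103\right) = 367 \left(-103 + A\right) = -37801 + 367 A$)
$q{\left(C \right)} - 49222 = \left(-37801 + 367 \left(-196\right)\right) - 49222 = \left(-37801 - 71932\right) - 49222 = -109733 - 49222 = -158955$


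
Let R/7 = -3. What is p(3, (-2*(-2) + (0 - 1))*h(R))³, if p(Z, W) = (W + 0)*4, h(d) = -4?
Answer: -110592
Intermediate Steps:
R = -21 (R = 7*(-3) = -21)
p(Z, W) = 4*W (p(Z, W) = W*4 = 4*W)
p(3, (-2*(-2) + (0 - 1))*h(R))³ = (4*((-2*(-2) + (0 - 1))*(-4)))³ = (4*((4 - 1)*(-4)))³ = (4*(3*(-4)))³ = (4*(-12))³ = (-48)³ = -110592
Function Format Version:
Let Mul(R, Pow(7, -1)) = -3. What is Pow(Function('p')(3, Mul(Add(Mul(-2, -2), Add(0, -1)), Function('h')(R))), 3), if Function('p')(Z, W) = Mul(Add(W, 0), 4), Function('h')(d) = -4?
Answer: -110592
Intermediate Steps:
R = -21 (R = Mul(7, -3) = -21)
Function('p')(Z, W) = Mul(4, W) (Function('p')(Z, W) = Mul(W, 4) = Mul(4, W))
Pow(Function('p')(3, Mul(Add(Mul(-2, -2), Add(0, -1)), Function('h')(R))), 3) = Pow(Mul(4, Mul(Add(Mul(-2, -2), Add(0, -1)), -4)), 3) = Pow(Mul(4, Mul(Add(4, -1), -4)), 3) = Pow(Mul(4, Mul(3, -4)), 3) = Pow(Mul(4, -12), 3) = Pow(-48, 3) = -110592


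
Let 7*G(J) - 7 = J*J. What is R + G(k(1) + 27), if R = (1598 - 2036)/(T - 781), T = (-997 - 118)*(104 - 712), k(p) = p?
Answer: 25505423/225713 ≈ 113.00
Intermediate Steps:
T = 677920 (T = -1115*(-608) = 677920)
G(J) = 1 + J²/7 (G(J) = 1 + (J*J)/7 = 1 + J²/7)
R = -146/225713 (R = (1598 - 2036)/(677920 - 781) = -438/677139 = -438*1/677139 = -146/225713 ≈ -0.00064684)
R + G(k(1) + 27) = -146/225713 + (1 + (1 + 27)²/7) = -146/225713 + (1 + (⅐)*28²) = -146/225713 + (1 + (⅐)*784) = -146/225713 + (1 + 112) = -146/225713 + 113 = 25505423/225713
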